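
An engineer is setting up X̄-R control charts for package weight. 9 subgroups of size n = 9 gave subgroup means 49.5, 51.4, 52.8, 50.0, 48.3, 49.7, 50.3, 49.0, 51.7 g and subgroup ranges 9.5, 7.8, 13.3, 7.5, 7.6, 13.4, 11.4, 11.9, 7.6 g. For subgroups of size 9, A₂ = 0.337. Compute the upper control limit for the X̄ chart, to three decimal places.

53.670

X̄̄ = (49.5 + 51.4 + 52.8 + 50.0 + 48.3 + 49.7 + 50.3 + 49.0 + 51.7) / 9 = 452.7000 / 9 = 50.3000
R̄ = (9.5 + 7.8 + 13.3 + 7.5 + 7.6 + 13.4 + 11.4 + 11.9 + 7.6) / 9 = 90.0000 / 9 = 10.0000
UCL = X̄̄ + A₂·R̄ = 50.3000 + 0.337 × 10.0000 = 53.6700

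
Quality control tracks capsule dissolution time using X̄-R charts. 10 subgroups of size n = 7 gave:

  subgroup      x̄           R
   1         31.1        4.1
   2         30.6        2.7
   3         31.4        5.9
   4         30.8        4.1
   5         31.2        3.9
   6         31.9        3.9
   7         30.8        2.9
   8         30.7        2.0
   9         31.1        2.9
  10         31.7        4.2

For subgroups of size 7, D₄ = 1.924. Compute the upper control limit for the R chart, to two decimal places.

R̄ = (4.1 + 2.7 + 5.9 + 4.1 + 3.9 + 3.9 + 2.9 + 2.0 + 2.9 + 4.2) / 10 = 36.6000 / 10 = 3.6600
UCL_R = D₄·R̄ = 1.924 × 3.6600 = 7.0418

7.04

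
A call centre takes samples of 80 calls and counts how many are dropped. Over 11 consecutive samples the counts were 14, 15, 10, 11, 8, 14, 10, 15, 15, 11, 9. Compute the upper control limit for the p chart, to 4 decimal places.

p̄ = Σdᵢ / (k·n) = 132 / (11 × 80) = 0.15000
UCL = p̄ + 3·√(p̄(1−p̄)/n) = 0.15000 + 3 × √(0.15000×0.85000/80) = 0.15000 + 3 × 0.03992 = 0.26977

0.2698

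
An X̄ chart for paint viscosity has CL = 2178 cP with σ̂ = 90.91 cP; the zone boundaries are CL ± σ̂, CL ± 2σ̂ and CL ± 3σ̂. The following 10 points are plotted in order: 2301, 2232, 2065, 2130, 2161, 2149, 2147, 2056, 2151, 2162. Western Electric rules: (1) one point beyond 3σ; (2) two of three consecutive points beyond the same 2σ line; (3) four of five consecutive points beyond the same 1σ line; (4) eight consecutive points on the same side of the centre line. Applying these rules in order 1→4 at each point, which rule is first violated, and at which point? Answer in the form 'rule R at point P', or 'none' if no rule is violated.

Zone of each point (C = within 1σ̂, B = 1σ̂–2σ̂, A = 2σ̂–3σ̂, * = beyond 3σ̂; sign = side of CL): 1:+B, 2:+C, 3:-B, 4:-C, 5:-C, 6:-C, 7:-C, 8:-B, 9:-C, 10:-C
Rule 4 (eight consecutive points on the same side of the centre line) is satisfied at point 10.

rule 4 at point 10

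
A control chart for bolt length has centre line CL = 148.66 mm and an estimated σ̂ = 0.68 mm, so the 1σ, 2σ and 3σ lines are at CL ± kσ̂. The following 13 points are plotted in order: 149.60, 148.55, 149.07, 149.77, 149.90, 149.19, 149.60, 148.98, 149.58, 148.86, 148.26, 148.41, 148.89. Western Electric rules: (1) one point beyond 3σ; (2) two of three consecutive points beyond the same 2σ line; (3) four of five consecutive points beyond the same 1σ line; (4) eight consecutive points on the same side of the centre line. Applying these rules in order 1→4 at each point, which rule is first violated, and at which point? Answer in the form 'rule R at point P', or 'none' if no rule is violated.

Zone of each point (C = within 1σ̂, B = 1σ̂–2σ̂, A = 2σ̂–3σ̂, * = beyond 3σ̂; sign = side of CL): 1:+B, 2:-C, 3:+C, 4:+B, 5:+B, 6:+C, 7:+B, 8:+C, 9:+B, 10:+C, 11:-C, 12:-C, 13:+C
Rule 4 (eight consecutive points on the same side of the centre line) is satisfied at point 10.

rule 4 at point 10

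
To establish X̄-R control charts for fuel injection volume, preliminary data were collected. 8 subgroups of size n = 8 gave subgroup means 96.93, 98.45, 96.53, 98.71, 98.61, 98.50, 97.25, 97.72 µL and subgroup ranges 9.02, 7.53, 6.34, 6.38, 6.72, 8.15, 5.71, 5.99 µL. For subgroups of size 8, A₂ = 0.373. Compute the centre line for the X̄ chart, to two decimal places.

97.84

X̄̄ = (96.93 + 98.45 + 96.53 + 98.71 + 98.61 + 98.50 + 97.25 + 97.72) / 8 = 782.7000 / 8 = 97.8375
CL = X̄̄ = 97.8375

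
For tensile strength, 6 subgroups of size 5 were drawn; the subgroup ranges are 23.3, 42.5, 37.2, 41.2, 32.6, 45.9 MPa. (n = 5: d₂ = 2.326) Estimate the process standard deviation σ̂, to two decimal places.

R̄ = (23.3 + 42.5 + 37.2 + 41.2 + 32.6 + 45.9) / 6 = 37.1167
σ̂ = R̄ / d₂ = 37.1167 / 2.326 = 15.9573

15.96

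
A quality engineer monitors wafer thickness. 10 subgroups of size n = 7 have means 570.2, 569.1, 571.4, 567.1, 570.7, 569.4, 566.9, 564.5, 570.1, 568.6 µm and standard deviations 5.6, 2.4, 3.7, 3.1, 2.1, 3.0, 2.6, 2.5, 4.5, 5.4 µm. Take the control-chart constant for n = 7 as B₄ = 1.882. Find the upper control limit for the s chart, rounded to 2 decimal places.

6.57

s̄ = (5.6 + 2.4 + 3.7 + 3.1 + 2.1 + 3.0 + 2.6 + 2.5 + 4.5 + 5.4) / 10 = 3.4900
UCL_s = B₄·s̄ = 1.882 × 3.4900 = 6.5682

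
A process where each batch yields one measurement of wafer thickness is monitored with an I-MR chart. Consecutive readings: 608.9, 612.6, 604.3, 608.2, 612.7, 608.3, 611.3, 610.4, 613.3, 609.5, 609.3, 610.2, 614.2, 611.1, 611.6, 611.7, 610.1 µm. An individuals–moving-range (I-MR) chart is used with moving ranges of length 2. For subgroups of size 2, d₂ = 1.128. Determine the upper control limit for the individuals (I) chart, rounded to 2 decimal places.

618.07

X̄ = (608.9 + 612.6 + 604.3 + 608.2 + 612.7 + 608.3 + 611.3 + 610.4 + 613.3 + 609.5 + 609.3 + 610.2 + 614.2 + 611.1 + 611.6 + 611.7 + 610.1) / 17 = 610.4529
Moving ranges: 3.7, 8.3, 3.9, 4.5, 4.4, 3.0, 0.9, 2.9, 3.8, 0.2, 0.9, 4.0, 3.1, 0.5, 0.1, 1.6; M̄R̄ = 45.8000 / 16 = 2.8625
UCL = X̄ + 3·M̄R̄/d₂ = 610.4529 + 3 × 2.8625 / 1.128 = 618.0660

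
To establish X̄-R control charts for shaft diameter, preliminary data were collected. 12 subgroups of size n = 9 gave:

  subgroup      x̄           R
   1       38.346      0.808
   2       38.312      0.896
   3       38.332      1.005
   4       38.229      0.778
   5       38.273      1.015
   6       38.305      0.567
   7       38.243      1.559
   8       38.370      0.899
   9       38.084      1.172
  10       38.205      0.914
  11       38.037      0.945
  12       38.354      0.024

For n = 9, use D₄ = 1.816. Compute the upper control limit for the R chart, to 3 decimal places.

1.601

R̄ = (0.808 + 0.896 + 1.005 + 0.778 + 1.015 + 0.567 + 1.559 + 0.899 + 1.172 + 0.914 + 0.945 + 0.024) / 12 = 10.5820 / 12 = 0.8818
UCL_R = D₄·R̄ = 1.816 × 0.8818 = 1.6014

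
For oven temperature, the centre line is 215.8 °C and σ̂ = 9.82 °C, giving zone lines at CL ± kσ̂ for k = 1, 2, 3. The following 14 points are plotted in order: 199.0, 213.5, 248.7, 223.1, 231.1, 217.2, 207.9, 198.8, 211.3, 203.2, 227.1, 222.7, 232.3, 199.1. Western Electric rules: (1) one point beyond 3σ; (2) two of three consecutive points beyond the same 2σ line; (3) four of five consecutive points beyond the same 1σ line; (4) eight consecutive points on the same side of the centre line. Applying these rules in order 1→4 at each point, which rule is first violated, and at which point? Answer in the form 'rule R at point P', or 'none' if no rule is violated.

rule 1 at point 3

Zone of each point (C = within 1σ̂, B = 1σ̂–2σ̂, A = 2σ̂–3σ̂, * = beyond 3σ̂; sign = side of CL): 1:-B, 2:-C, 3:+*, 4:+C, 5:+B, 6:+C, 7:-C, 8:-B, 9:-C, 10:-B, 11:+B, 12:+C, 13:+B, 14:-B
Rule 1 (one point beyond the 3σ limits) is satisfied at point 3.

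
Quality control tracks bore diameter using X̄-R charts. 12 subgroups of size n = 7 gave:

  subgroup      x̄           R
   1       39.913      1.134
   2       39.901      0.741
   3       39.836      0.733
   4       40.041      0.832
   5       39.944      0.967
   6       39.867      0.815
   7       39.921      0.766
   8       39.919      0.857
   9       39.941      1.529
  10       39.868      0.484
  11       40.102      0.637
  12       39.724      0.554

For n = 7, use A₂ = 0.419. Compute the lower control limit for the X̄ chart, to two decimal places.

X̄̄ = (39.913 + 39.901 + 39.836 + 40.041 + 39.944 + 39.867 + 39.921 + 39.919 + 39.941 + 39.868 + 40.102 + 39.724) / 12 = 478.9770 / 12 = 39.9147
R̄ = (1.134 + 0.741 + 0.733 + 0.832 + 0.967 + 0.815 + 0.766 + 0.857 + 1.529 + 0.484 + 0.637 + 0.554) / 12 = 10.0490 / 12 = 0.8374
LCL = X̄̄ − A₂·R̄ = 39.9147 − 0.419 × 0.8374 = 39.5639

39.56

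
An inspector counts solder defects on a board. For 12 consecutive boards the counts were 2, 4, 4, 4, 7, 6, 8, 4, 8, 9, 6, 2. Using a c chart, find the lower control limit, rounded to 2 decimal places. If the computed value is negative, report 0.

c̄ = (2 + 4 + 4 + 4 + 7 + 6 + 8 + 4 + 8 + 9 + 6 + 2) / 12 = 64 / 12 = 5.3333
LCL = c̄ − 3√c̄ = 5.3333 − 3 × 2.3094 = -1.5949 → 0 (cannot be negative)

0.00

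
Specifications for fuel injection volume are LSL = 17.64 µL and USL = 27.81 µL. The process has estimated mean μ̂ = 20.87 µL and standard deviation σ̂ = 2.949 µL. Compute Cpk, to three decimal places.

Cpu = (USL − μ̂) / (3σ̂) = (27.81 − 20.87) / (3 × 2.949) = 0.7844; Cpl = (μ̂ − LSL) / (3σ̂) = (20.87 − 17.64) / (3 × 2.949) = 0.3651; Cpk = min(Cpu, Cpl) = 0.3651

0.365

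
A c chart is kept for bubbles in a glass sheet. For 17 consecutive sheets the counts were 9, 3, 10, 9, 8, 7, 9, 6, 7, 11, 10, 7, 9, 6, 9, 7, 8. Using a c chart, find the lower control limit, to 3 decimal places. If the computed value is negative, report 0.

0.000

c̄ = (9 + 3 + 10 + 9 + 8 + 7 + 9 + 6 + 7 + 11 + 10 + 7 + 9 + 6 + 9 + 7 + 8) / 17 = 135 / 17 = 7.9412
LCL = c̄ − 3√c̄ = 7.9412 − 3 × 2.8180 = -0.5129 → 0 (cannot be negative)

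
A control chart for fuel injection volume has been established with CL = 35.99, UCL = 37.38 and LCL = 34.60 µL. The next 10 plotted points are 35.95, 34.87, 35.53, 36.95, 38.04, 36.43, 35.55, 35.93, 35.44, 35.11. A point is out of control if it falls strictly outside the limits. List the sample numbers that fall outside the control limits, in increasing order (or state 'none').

5

Compare each point to [34.60, 37.38]: sample 5 = 38.04 > UCL.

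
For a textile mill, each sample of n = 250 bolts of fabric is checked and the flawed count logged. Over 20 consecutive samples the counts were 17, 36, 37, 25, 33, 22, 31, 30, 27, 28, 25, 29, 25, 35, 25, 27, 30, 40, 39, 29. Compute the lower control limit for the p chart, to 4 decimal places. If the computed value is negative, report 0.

p̄ = Σdᵢ / (k·n) = 590 / (20 × 250) = 0.11800
LCL = p̄ − 3·√(p̄(1−p̄)/n) = 0.11800 − 3 × 0.02040 = 0.05679

0.0568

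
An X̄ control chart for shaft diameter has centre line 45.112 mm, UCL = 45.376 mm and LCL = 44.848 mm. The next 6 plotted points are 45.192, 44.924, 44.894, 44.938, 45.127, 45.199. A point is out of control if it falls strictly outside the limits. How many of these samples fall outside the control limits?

All 6 points lie within [44.848, 45.376].

0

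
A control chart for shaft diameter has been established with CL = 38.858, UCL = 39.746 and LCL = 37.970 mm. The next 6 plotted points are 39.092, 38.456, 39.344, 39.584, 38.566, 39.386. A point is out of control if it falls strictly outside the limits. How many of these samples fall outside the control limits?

All 6 points lie within [37.970, 39.746].

0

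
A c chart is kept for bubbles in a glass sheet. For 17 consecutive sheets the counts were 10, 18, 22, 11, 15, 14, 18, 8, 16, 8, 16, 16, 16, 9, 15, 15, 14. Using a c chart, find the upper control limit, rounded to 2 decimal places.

c̄ = (10 + 18 + 22 + 11 + 15 + 14 + 18 + 8 + 16 + 8 + 16 + 16 + 16 + 9 + 15 + 15 + 14) / 17 = 241 / 17 = 14.1765
UCL = c̄ + 3√c̄ = 14.1765 + 3 × √14.1765 = 14.1765 + 3 × 3.7652 = 25.4720

25.47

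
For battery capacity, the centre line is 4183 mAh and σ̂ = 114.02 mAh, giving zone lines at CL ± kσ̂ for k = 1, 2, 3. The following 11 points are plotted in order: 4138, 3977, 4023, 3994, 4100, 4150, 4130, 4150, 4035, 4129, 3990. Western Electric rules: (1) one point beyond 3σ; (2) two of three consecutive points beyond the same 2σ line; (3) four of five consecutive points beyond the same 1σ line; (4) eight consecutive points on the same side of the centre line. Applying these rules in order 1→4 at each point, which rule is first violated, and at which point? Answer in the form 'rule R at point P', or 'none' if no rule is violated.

Zone of each point (C = within 1σ̂, B = 1σ̂–2σ̂, A = 2σ̂–3σ̂, * = beyond 3σ̂; sign = side of CL): 1:-C, 2:-B, 3:-B, 4:-B, 5:-C, 6:-C, 7:-C, 8:-C, 9:-B, 10:-C, 11:-B
Rule 4 (eight consecutive points on the same side of the centre line) is satisfied at point 8.

rule 4 at point 8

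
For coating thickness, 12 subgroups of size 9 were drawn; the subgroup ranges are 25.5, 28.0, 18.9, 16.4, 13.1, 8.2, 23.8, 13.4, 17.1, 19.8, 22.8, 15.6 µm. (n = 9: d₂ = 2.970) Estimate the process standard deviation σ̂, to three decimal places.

R̄ = (25.5 + 28.0 + 18.9 + 16.4 + 13.1 + 8.2 + 23.8 + 13.4 + 17.1 + 19.8 + 22.8 + 15.6) / 12 = 18.5500
σ̂ = R̄ / d₂ = 18.5500 / 2.970 = 6.2458

6.246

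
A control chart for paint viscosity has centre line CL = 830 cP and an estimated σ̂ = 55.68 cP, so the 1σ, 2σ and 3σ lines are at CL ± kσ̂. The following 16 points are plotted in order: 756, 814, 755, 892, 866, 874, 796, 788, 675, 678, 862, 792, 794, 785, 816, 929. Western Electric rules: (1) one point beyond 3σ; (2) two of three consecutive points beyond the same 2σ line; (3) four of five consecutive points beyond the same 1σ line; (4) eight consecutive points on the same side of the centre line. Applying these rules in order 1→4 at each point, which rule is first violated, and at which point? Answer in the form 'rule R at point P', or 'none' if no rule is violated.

rule 2 at point 10

Zone of each point (C = within 1σ̂, B = 1σ̂–2σ̂, A = 2σ̂–3σ̂, * = beyond 3σ̂; sign = side of CL): 1:-B, 2:-C, 3:-B, 4:+B, 5:+C, 6:+C, 7:-C, 8:-C, 9:-A, 10:-A, 11:+C, 12:-C, 13:-C, 14:-C, 15:-C, 16:+B
Rule 2 (two of three consecutive points beyond the same 2σ limit) is satisfied at point 10.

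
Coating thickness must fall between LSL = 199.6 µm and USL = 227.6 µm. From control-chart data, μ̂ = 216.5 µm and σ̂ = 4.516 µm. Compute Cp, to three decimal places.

Cp = (USL − LSL) / (6σ̂) = (227.6 − 199.6) / (6 × 4.516) = 28.0000 / 27.0960 = 1.0334

1.033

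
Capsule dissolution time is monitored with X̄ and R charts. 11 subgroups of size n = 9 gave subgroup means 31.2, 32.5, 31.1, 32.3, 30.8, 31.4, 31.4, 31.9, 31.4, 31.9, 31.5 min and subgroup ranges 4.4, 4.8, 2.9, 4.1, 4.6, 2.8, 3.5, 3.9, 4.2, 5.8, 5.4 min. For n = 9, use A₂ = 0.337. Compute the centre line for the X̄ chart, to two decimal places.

31.58

X̄̄ = (31.2 + 32.5 + 31.1 + 32.3 + 30.8 + 31.4 + 31.4 + 31.9 + 31.4 + 31.9 + 31.5) / 11 = 347.4000 / 11 = 31.5818
CL = X̄̄ = 31.5818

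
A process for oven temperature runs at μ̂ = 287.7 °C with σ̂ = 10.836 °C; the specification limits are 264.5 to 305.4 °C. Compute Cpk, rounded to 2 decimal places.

Cpu = (USL − μ̂) / (3σ̂) = (305.4 − 287.7) / (3 × 10.836) = 0.5445; Cpl = (μ̂ − LSL) / (3σ̂) = (287.7 − 264.5) / (3 × 10.836) = 0.7137; Cpk = min(Cpu, Cpl) = 0.5445

0.54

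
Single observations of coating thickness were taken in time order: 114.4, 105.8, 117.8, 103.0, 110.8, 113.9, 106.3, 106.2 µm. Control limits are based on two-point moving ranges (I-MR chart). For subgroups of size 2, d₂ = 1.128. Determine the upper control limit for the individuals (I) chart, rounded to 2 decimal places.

130.29

X̄ = (114.4 + 105.8 + 117.8 + 103.0 + 110.8 + 113.9 + 106.3 + 106.2) / 8 = 109.7750
Moving ranges: 8.6, 12.0, 14.8, 7.8, 3.1, 7.6, 0.1; M̄R̄ = 54.0000 / 7 = 7.7143
UCL = X̄ + 3·M̄R̄/d₂ = 109.7750 + 3 × 7.7143 / 1.128 = 130.2917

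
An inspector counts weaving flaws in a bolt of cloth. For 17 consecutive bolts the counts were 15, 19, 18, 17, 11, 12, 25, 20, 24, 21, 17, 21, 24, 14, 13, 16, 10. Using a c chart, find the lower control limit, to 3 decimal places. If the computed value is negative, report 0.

4.931

c̄ = (15 + 19 + 18 + 17 + 11 + 12 + 25 + 20 + 24 + 21 + 17 + 21 + 24 + 14 + 13 + 16 + 10) / 17 = 297 / 17 = 17.4706
LCL = c̄ − 3√c̄ = 17.4706 − 3 × 4.1798 = 4.9312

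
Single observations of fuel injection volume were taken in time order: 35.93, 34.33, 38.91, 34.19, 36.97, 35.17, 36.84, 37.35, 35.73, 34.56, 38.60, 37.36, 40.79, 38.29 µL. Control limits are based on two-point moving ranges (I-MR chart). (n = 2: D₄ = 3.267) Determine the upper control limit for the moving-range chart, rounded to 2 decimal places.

Moving ranges: 1.60, 4.58, 4.72, 2.78, 1.80, 1.67, 0.51, 1.62, 1.17, 4.04, 1.24, 3.43, 2.50; M̄R̄ = 31.6600 / 13 = 2.4354
UCL_MR = D₄·M̄R̄ = 3.267 × 2.4354 = 7.9564

7.96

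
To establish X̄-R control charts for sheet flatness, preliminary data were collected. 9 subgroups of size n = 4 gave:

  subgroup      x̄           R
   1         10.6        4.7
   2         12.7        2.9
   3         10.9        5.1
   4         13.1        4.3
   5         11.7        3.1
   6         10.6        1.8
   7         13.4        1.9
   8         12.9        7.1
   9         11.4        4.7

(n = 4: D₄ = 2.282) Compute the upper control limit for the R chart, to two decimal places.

9.03

R̄ = (4.7 + 2.9 + 5.1 + 4.3 + 3.1 + 1.8 + 1.9 + 7.1 + 4.7) / 9 = 35.6000 / 9 = 3.9556
UCL_R = D₄·R̄ = 2.282 × 3.9556 = 9.0266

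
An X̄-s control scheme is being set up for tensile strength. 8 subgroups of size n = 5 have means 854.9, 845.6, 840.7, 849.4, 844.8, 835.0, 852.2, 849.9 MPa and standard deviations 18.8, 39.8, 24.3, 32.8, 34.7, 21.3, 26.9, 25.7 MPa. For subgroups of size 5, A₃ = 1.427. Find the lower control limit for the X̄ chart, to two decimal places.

806.55

X̄̄ = (854.9 + 845.6 + 840.7 + 849.4 + 844.8 + 835.0 + 852.2 + 849.9) / 8 = 846.5625
s̄ = (18.8 + 39.8 + 24.3 + 32.8 + 34.7 + 21.3 + 26.9 + 25.7) / 8 = 28.0375
LCL = X̄̄ − A₃·s̄ = 846.5625 − 1.427 × 28.0375 = 806.5530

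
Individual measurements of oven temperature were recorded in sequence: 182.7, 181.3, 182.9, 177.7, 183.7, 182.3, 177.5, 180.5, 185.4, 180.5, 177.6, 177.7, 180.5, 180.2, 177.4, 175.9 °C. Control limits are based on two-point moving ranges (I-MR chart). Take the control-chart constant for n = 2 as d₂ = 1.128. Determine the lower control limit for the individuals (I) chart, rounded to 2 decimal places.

X̄ = (182.7 + 181.3 + 182.9 + 177.7 + 183.7 + 182.3 + 177.5 + 180.5 + 185.4 + 180.5 + 177.6 + 177.7 + 180.5 + 180.2 + 177.4 + 175.9) / 16 = 180.2375
Moving ranges: 1.4, 1.6, 5.2, 6.0, 1.4, 4.8, 3.0, 4.9, 4.9, 2.9, 0.1, 2.8, 0.3, 2.8, 1.5; M̄R̄ = 43.6000 / 15 = 2.9067
LCL = X̄ − 3·M̄R̄/d₂ = 180.2375 − 3 × 2.9067 / 1.128 = 172.5070

172.51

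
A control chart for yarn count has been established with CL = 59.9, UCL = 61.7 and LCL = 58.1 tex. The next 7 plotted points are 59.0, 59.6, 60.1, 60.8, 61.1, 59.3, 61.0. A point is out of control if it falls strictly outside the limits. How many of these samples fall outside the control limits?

All 7 points lie within [58.1, 61.7].

0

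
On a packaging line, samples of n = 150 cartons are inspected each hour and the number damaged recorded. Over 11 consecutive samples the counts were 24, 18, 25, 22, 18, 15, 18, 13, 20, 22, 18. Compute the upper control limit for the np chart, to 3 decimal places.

31.683

p̄ = Σdᵢ / (k·n) = 213 / (11 × 150) = 0.12909
UCL = np̄ + 3·√(np̄(1−p̄)) = 19.3636 + 3 × √(19.3636×0.87091) = 19.3636 + 3 × 4.1066 = 31.6834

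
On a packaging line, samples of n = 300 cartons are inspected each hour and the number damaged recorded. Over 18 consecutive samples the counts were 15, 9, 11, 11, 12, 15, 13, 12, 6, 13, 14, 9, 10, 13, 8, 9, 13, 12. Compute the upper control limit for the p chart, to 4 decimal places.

0.0711

p̄ = Σdᵢ / (k·n) = 205 / (18 × 300) = 0.03796
UCL = p̄ + 3·√(p̄(1−p̄)/n) = 0.03796 + 3 × √(0.03796×0.96204/300) = 0.03796 + 3 × 0.01103 = 0.07106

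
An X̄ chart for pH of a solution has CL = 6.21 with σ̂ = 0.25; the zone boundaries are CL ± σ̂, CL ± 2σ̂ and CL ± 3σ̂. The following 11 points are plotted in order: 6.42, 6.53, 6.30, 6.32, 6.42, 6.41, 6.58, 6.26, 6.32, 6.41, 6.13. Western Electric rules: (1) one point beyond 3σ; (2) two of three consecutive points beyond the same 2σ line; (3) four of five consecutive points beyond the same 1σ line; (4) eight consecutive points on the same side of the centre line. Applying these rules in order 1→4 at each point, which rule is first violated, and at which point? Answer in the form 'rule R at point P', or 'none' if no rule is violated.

rule 4 at point 8

Zone of each point (C = within 1σ̂, B = 1σ̂–2σ̂, A = 2σ̂–3σ̂, * = beyond 3σ̂; sign = side of CL): 1:+C, 2:+B, 3:+C, 4:+C, 5:+C, 6:+C, 7:+B, 8:+C, 9:+C, 10:+C, 11:-C
Rule 4 (eight consecutive points on the same side of the centre line) is satisfied at point 8.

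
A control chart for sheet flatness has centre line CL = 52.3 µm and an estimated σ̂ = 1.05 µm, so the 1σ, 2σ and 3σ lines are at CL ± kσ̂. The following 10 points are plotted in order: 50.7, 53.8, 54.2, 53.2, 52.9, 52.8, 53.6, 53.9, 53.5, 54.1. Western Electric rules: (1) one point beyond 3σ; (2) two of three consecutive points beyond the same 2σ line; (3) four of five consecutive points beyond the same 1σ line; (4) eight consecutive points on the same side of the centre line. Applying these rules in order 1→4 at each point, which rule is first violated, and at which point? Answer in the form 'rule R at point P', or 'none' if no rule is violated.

rule 4 at point 9

Zone of each point (C = within 1σ̂, B = 1σ̂–2σ̂, A = 2σ̂–3σ̂, * = beyond 3σ̂; sign = side of CL): 1:-B, 2:+B, 3:+B, 4:+C, 5:+C, 6:+C, 7:+B, 8:+B, 9:+B, 10:+B
Rule 4 (eight consecutive points on the same side of the centre line) is satisfied at point 9.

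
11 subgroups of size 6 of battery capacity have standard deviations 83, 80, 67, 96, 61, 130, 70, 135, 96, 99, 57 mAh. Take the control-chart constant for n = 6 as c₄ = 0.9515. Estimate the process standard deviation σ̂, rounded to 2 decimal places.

s̄ = (83 + 80 + 67 + 96 + 61 + 130 + 70 + 135 + 96 + 99 + 57) / 11 = 88.5455
σ̂ = s̄ / c₄ = 88.5455 / 0.9515 = 93.0588

93.06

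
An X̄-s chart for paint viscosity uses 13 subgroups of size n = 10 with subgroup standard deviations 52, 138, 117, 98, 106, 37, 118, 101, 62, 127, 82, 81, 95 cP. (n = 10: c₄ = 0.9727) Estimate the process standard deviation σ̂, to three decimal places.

96.006

s̄ = (52 + 138 + 117 + 98 + 106 + 37 + 118 + 101 + 62 + 127 + 82 + 81 + 95) / 13 = 93.3846
σ̂ = s̄ / c₄ = 93.3846 / 0.9727 = 96.0056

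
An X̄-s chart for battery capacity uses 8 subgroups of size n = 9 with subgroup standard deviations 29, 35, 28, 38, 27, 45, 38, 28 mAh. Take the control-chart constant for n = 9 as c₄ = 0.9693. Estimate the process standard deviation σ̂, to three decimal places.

34.561

s̄ = (29 + 35 + 28 + 38 + 27 + 45 + 38 + 28) / 8 = 33.5000
σ̂ = s̄ / c₄ = 33.5000 / 0.9693 = 34.5610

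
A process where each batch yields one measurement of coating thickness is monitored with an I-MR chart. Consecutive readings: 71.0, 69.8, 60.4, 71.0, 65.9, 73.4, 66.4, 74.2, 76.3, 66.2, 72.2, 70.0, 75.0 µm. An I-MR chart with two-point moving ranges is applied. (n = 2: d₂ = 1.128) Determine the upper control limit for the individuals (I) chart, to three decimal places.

86.539

X̄ = (71.0 + 69.8 + 60.4 + 71.0 + 65.9 + 73.4 + 66.4 + 74.2 + 76.3 + 66.2 + 72.2 + 70.0 + 75.0) / 13 = 70.1385
Moving ranges: 1.2, 9.4, 10.6, 5.1, 7.5, 7.0, 7.8, 2.1, 10.1, 6.0, 2.2, 5.0; M̄R̄ = 74.0000 / 12 = 6.1667
UCL = X̄ + 3·M̄R̄/d₂ = 70.1385 + 3 × 6.1667 / 1.128 = 86.5392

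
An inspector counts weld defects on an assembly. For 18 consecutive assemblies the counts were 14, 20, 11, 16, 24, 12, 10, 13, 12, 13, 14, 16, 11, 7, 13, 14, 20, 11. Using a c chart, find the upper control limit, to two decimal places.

25.15

c̄ = (14 + 20 + 11 + 16 + 24 + 12 + 10 + 13 + 12 + 13 + 14 + 16 + 11 + 7 + 13 + 14 + 20 + 11) / 18 = 251 / 18 = 13.9444
UCL = c̄ + 3√c̄ = 13.9444 + 3 × √13.9444 = 13.9444 + 3 × 3.7342 = 25.1471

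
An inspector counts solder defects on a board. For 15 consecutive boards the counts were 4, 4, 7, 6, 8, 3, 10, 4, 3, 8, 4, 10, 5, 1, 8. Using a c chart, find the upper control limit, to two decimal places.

12.81

c̄ = (4 + 4 + 7 + 6 + 8 + 3 + 10 + 4 + 3 + 8 + 4 + 10 + 5 + 1 + 8) / 15 = 85 / 15 = 5.6667
UCL = c̄ + 3√c̄ = 5.6667 + 3 × √5.6667 = 5.6667 + 3 × 2.3805 = 12.8081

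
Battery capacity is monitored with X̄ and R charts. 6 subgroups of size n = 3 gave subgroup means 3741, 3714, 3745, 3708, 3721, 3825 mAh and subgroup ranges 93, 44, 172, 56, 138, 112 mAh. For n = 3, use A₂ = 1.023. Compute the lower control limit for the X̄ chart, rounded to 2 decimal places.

3637.48

X̄̄ = (3741 + 3714 + 3745 + 3708 + 3721 + 3825) / 6 = 22454.0000 / 6 = 3742.3333
R̄ = (93 + 44 + 172 + 56 + 138 + 112) / 6 = 615.0000 / 6 = 102.5000
LCL = X̄̄ − A₂·R̄ = 3742.3333 − 1.023 × 102.5000 = 3637.4758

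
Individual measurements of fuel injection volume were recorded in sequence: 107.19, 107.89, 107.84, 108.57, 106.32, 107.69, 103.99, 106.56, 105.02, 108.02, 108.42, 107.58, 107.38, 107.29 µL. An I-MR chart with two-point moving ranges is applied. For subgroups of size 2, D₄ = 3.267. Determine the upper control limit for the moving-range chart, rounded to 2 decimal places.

Moving ranges: 0.70, 0.05, 0.73, 2.25, 1.37, 3.70, 2.57, 1.54, 3.00, 0.40, 0.84, 0.20, 0.09; M̄R̄ = 17.4400 / 13 = 1.3415
UCL_MR = D₄·M̄R̄ = 3.267 × 1.3415 = 4.3828

4.38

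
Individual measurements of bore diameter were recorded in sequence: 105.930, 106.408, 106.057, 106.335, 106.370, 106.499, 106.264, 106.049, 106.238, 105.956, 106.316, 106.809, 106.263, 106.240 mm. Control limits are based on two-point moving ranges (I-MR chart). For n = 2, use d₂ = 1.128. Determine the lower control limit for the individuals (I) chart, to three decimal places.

105.527

X̄ = (105.930 + 106.408 + 106.057 + 106.335 + 106.370 + 106.499 + 106.264 + 106.049 + 106.238 + 105.956 + 106.316 + 106.809 + 106.263 + 106.240) / 14 = 106.2667
Moving ranges: 0.478, 0.351, 0.278, 0.035, 0.129, 0.235, 0.215, 0.189, 0.282, 0.360, 0.493, 0.546, 0.023; M̄R̄ = 3.6140 / 13 = 0.2780
LCL = X̄ − 3·M̄R̄/d₂ = 106.2667 − 3 × 0.2780 / 1.128 = 105.5274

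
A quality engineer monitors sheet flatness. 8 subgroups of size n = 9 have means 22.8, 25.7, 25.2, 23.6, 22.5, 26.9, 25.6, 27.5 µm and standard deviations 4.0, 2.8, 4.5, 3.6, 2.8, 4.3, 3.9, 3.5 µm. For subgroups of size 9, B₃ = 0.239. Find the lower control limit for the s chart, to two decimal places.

0.88

s̄ = (4.0 + 2.8 + 4.5 + 3.6 + 2.8 + 4.3 + 3.9 + 3.5) / 8 = 3.6750
LCL_s = B₃·s̄ = 0.239 × 3.6750 = 0.8783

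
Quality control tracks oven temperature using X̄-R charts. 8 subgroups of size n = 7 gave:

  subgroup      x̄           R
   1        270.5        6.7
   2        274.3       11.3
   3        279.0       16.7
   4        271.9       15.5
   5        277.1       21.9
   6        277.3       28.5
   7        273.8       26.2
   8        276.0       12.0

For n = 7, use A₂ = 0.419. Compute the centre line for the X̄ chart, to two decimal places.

274.99

X̄̄ = (270.5 + 274.3 + 279.0 + 271.9 + 277.1 + 277.3 + 273.8 + 276.0) / 8 = 2199.9000 / 8 = 274.9875
CL = X̄̄ = 274.9875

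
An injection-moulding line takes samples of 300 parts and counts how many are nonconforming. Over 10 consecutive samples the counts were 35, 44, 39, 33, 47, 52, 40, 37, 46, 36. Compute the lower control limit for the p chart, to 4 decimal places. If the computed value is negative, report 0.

p̄ = Σdᵢ / (k·n) = 409 / (10 × 300) = 0.13633
LCL = p̄ − 3·√(p̄(1−p̄)/n) = 0.13633 − 3 × 0.01981 = 0.07690

0.0769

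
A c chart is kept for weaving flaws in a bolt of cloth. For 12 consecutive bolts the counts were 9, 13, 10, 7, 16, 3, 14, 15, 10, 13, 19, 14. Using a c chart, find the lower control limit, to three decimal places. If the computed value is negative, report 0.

c̄ = (9 + 13 + 10 + 7 + 16 + 3 + 14 + 15 + 10 + 13 + 19 + 14) / 12 = 143 / 12 = 11.9167
LCL = c̄ − 3√c̄ = 11.9167 − 3 × 3.4521 = 1.5605

1.561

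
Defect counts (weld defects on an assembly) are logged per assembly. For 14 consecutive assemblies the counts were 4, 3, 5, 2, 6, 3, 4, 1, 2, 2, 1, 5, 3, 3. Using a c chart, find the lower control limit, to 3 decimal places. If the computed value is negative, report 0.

c̄ = (4 + 3 + 5 + 2 + 6 + 3 + 4 + 1 + 2 + 2 + 1 + 5 + 3 + 3) / 14 = 44 / 14 = 3.1429
LCL = c̄ − 3√c̄ = 3.1429 − 3 × 1.7728 = -2.1756 → 0 (cannot be negative)

0.000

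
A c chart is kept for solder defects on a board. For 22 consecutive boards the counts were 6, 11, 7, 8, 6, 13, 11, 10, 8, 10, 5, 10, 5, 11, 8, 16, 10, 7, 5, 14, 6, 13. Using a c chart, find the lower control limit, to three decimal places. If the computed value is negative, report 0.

0.046

c̄ = (6 + 11 + 7 + 8 + 6 + 13 + 11 + 10 + 8 + 10 + 5 + 10 + 5 + 11 + 8 + 16 + 10 + 7 + 5 + 14 + 6 + 13) / 22 = 200 / 22 = 9.0909
LCL = c̄ − 3√c̄ = 9.0909 − 3 × 3.0151 = 0.0456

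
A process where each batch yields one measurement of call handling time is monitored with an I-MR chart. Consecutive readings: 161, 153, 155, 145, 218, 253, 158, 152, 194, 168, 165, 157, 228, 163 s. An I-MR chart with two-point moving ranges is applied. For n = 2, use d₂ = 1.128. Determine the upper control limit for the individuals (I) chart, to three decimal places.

267.263

X̄ = (161 + 153 + 155 + 145 + 218 + 253 + 158 + 152 + 194 + 168 + 165 + 157 + 228 + 163) / 14 = 176.4286
Moving ranges: 8, 2, 10, 73, 35, 95, 6, 42, 26, 3, 8, 71, 65; M̄R̄ = 444.0000 / 13 = 34.1538
UCL = X̄ + 3·M̄R̄/d₂ = 176.4286 + 3 × 34.1538 / 1.128 = 267.2633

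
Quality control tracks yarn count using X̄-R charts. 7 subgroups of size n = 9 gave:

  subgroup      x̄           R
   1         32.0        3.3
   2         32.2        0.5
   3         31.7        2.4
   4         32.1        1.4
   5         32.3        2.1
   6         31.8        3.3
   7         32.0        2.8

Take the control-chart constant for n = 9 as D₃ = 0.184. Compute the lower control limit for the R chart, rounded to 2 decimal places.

0.42

R̄ = (3.3 + 0.5 + 2.4 + 1.4 + 2.1 + 3.3 + 2.8) / 7 = 15.8000 / 7 = 2.2571
LCL_R = D₃·R̄ = 0.184 × 2.2571 = 0.4153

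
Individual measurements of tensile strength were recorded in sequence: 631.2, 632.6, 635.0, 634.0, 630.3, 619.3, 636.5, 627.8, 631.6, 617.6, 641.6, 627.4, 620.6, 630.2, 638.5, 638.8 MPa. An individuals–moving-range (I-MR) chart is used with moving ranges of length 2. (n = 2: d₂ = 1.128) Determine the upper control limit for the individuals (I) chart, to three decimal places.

653.224

X̄ = (631.2 + 632.6 + 635.0 + 634.0 + 630.3 + 619.3 + 636.5 + 627.8 + 631.6 + 617.6 + 641.6 + 627.4 + 620.6 + 630.2 + 638.5 + 638.8) / 16 = 630.8125
Moving ranges: 1.4, 2.4, 1.0, 3.7, 11.0, 17.2, 8.7, 3.8, 14.0, 24.0, 14.2, 6.8, 9.6, 8.3, 0.3; M̄R̄ = 126.4000 / 15 = 8.4267
UCL = X̄ + 3·M̄R̄/d₂ = 630.8125 + 3 × 8.4267 / 1.128 = 653.2238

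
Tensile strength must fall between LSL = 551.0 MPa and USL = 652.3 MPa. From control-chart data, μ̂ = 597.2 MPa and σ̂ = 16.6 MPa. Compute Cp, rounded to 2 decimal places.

Cp = (USL − LSL) / (6σ̂) = (652.3 − 551.0) / (6 × 16.6) = 101.3000 / 99.6000 = 1.0171

1.02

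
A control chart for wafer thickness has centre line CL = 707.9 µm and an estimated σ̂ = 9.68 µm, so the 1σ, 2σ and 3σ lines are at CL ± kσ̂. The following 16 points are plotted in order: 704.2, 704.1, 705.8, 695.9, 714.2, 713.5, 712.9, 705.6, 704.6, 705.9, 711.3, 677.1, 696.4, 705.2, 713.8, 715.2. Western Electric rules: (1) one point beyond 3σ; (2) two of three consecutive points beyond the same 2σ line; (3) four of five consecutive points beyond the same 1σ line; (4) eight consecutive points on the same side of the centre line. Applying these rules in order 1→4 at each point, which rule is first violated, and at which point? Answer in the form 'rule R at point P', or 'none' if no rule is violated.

rule 1 at point 12

Zone of each point (C = within 1σ̂, B = 1σ̂–2σ̂, A = 2σ̂–3σ̂, * = beyond 3σ̂; sign = side of CL): 1:-C, 2:-C, 3:-C, 4:-B, 5:+C, 6:+C, 7:+C, 8:-C, 9:-C, 10:-C, 11:+C, 12:-*, 13:-B, 14:-C, 15:+C, 16:+C
Rule 1 (one point beyond the 3σ limits) is satisfied at point 12.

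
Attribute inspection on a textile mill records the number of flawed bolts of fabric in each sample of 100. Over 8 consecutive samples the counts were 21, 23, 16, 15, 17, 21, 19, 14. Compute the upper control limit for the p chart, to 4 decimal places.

0.2984

p̄ = Σdᵢ / (k·n) = 146 / (8 × 100) = 0.18250
UCL = p̄ + 3·√(p̄(1−p̄)/n) = 0.18250 + 3 × √(0.18250×0.81750/100) = 0.18250 + 3 × 0.03863 = 0.29838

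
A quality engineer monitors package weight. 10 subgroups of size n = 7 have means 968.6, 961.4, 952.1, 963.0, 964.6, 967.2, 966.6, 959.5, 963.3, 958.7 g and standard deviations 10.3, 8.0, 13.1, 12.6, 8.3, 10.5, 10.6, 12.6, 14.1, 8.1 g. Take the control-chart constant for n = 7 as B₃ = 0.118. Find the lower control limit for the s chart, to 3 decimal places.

s̄ = (10.3 + 8.0 + 13.1 + 12.6 + 8.3 + 10.5 + 10.6 + 12.6 + 14.1 + 8.1) / 10 = 10.8200
LCL_s = B₃·s̄ = 0.118 × 10.8200 = 1.2768

1.277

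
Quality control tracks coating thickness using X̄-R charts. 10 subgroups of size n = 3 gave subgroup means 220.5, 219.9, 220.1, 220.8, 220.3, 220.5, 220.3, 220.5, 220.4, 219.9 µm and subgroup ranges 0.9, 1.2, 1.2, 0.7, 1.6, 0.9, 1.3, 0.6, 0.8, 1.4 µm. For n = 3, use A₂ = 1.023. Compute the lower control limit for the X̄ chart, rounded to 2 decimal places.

X̄̄ = (220.5 + 219.9 + 220.1 + 220.8 + 220.3 + 220.5 + 220.3 + 220.5 + 220.4 + 219.9) / 10 = 2203.2000 / 10 = 220.3200
R̄ = (0.9 + 1.2 + 1.2 + 0.7 + 1.6 + 0.9 + 1.3 + 0.6 + 0.8 + 1.4) / 10 = 10.6000 / 10 = 1.0600
LCL = X̄̄ − A₂·R̄ = 220.3200 − 1.023 × 1.0600 = 219.2356

219.24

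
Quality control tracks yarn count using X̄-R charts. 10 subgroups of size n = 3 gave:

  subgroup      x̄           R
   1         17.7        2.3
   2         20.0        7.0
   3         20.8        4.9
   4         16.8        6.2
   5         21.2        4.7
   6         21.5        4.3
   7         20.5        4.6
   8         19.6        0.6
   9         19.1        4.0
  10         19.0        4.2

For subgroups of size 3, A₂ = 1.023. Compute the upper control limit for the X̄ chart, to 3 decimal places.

X̄̄ = (17.7 + 20.0 + 20.8 + 16.8 + 21.2 + 21.5 + 20.5 + 19.6 + 19.1 + 19.0) / 10 = 196.2000 / 10 = 19.6200
R̄ = (2.3 + 7.0 + 4.9 + 6.2 + 4.7 + 4.3 + 4.6 + 0.6 + 4.0 + 4.2) / 10 = 42.8000 / 10 = 4.2800
UCL = X̄̄ + A₂·R̄ = 19.6200 + 1.023 × 4.2800 = 23.9984

23.998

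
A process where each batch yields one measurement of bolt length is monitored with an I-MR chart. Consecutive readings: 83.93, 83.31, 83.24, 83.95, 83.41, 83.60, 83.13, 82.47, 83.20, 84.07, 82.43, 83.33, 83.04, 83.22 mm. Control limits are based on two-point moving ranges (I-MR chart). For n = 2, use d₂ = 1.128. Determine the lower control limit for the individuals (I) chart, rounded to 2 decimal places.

X̄ = (83.93 + 83.31 + 83.24 + 83.95 + 83.41 + 83.60 + 83.13 + 82.47 + 83.20 + 84.07 + 82.43 + 83.33 + 83.04 + 83.22) / 14 = 83.3093
Moving ranges: 0.62, 0.07, 0.71, 0.54, 0.19, 0.47, 0.66, 0.73, 0.87, 1.64, 0.90, 0.29, 0.18; M̄R̄ = 7.8700 / 13 = 0.6054
LCL = X̄ − 3·M̄R̄/d₂ = 83.3093 − 3 × 0.6054 / 1.128 = 81.6992

81.70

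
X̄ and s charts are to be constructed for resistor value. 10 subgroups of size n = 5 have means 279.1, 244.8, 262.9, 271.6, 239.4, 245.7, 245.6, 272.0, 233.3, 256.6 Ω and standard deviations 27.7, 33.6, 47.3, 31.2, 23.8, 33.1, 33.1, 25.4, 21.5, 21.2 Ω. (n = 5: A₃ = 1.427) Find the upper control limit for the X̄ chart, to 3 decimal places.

X̄̄ = (279.1 + 244.8 + 262.9 + 271.6 + 239.4 + 245.7 + 245.6 + 272.0 + 233.3 + 256.6) / 10 = 255.1000
s̄ = (27.7 + 33.6 + 47.3 + 31.2 + 23.8 + 33.1 + 33.1 + 25.4 + 21.5 + 21.2) / 10 = 29.7900
UCL = X̄̄ + A₃·s̄ = 255.1000 + 1.427 × 29.7900 = 297.6103

297.610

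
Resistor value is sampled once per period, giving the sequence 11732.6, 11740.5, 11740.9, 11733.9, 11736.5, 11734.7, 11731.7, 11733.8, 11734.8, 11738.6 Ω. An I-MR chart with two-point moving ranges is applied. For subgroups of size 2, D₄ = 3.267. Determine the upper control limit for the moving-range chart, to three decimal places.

10.745

Moving ranges: 7.9, 0.4, 7.0, 2.6, 1.8, 3.0, 2.1, 1.0, 3.8; M̄R̄ = 29.6000 / 9 = 3.2889
UCL_MR = D₄·M̄R̄ = 3.267 × 3.2889 = 10.7448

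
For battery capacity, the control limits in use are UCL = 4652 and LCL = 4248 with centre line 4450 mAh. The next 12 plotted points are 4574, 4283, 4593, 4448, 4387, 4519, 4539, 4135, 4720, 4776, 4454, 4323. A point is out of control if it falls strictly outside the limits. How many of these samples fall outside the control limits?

3

Compare each point to [4248, 4652]: sample 8 = 4135 < LCL; sample 9 = 4720 > UCL; sample 10 = 4776 > UCL.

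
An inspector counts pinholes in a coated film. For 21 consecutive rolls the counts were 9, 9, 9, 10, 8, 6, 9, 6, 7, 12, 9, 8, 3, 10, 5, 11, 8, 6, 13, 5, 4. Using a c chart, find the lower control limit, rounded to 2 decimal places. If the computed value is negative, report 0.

c̄ = (9 + 9 + 9 + 10 + 8 + 6 + 9 + 6 + 7 + 12 + 9 + 8 + 3 + 10 + 5 + 11 + 8 + 6 + 13 + 5 + 4) / 21 = 167 / 21 = 7.9524
LCL = c̄ − 3√c̄ = 7.9524 − 3 × 2.8200 = -0.5076 → 0 (cannot be negative)

0.00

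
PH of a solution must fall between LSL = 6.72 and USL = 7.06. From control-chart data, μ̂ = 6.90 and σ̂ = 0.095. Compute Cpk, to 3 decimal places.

0.561

Cpu = (USL − μ̂) / (3σ̂) = (7.06 − 6.90) / (3 × 0.095) = 0.5614; Cpl = (μ̂ − LSL) / (3σ̂) = (6.90 − 6.72) / (3 × 0.095) = 0.6316; Cpk = min(Cpu, Cpl) = 0.5614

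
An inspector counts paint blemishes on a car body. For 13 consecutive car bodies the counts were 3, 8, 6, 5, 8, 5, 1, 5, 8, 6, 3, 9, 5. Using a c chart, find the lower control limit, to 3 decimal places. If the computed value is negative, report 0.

0.000

c̄ = (3 + 8 + 6 + 5 + 8 + 5 + 1 + 5 + 8 + 6 + 3 + 9 + 5) / 13 = 72 / 13 = 5.5385
LCL = c̄ − 3√c̄ = 5.5385 − 3 × 2.3534 = -1.5217 → 0 (cannot be negative)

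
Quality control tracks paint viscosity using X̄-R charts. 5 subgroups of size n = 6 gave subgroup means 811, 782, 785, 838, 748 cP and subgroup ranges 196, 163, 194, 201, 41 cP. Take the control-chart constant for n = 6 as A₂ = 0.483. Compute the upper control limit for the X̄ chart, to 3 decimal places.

X̄̄ = (811 + 782 + 785 + 838 + 748) / 5 = 3964.0000 / 5 = 792.8000
R̄ = (196 + 163 + 194 + 201 + 41) / 5 = 795.0000 / 5 = 159.0000
UCL = X̄̄ + A₂·R̄ = 792.8000 + 0.483 × 159.0000 = 869.5970

869.597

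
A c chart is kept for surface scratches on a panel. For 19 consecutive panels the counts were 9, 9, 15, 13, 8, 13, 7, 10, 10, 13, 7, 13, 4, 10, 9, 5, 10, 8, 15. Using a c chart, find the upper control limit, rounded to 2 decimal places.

c̄ = (9 + 9 + 15 + 13 + 8 + 13 + 7 + 10 + 10 + 13 + 7 + 13 + 4 + 10 + 9 + 5 + 10 + 8 + 15) / 19 = 188 / 19 = 9.8947
UCL = c̄ + 3√c̄ = 9.8947 + 3 × √9.8947 = 9.8947 + 3 × 3.1456 = 19.3315

19.33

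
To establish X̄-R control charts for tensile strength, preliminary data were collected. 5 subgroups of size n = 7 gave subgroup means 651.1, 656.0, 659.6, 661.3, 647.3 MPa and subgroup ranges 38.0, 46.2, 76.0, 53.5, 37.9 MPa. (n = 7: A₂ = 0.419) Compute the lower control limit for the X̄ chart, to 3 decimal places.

X̄̄ = (651.1 + 656.0 + 659.6 + 661.3 + 647.3) / 5 = 3275.3000 / 5 = 655.0600
R̄ = (38.0 + 46.2 + 76.0 + 53.5 + 37.9) / 5 = 251.6000 / 5 = 50.3200
LCL = X̄̄ − A₂·R̄ = 655.0600 − 0.419 × 50.3200 = 633.9759

633.976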